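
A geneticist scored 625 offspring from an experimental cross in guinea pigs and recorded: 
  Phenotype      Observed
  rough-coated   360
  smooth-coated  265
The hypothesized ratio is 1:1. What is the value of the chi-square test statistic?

14.440

The 1:1 ratio has 2 parts, so with N = 625 the expected counts are:
  rough-coated: 625 × 1/2 = 312.5
  smooth-coated: 625 × 1/2 = 312.5
χ² = Σ (O − E)² / E
  rough-coated: (360 − 312.5)² / 312.5 = 7.2200
  smooth-coated: (265 − 312.5)² / 312.5 = 7.2200
χ² = 7.2200 + 7.2200 = 14.440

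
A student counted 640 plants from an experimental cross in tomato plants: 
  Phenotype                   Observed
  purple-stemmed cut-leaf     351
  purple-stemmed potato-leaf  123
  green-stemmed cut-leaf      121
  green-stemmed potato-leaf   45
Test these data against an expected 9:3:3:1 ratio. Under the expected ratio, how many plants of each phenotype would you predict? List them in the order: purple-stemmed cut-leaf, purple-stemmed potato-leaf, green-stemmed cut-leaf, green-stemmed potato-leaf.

360, 120, 120, 40

Total ratio parts = 16. Expected numbers out of 640:
  purple-stemmed cut-leaf: 640 × 9/16 = 360
  purple-stemmed potato-leaf: 640 × 3/16 = 120
  green-stemmed cut-leaf: 640 × 3/16 = 120
  green-stemmed potato-leaf: 640 × 1/16 = 40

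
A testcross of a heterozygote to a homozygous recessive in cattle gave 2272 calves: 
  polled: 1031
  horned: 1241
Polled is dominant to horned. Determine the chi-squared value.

A testcross of a heterozygote (Aa × aa) gives a 1:1 phenotypic ratio.
The 1:1 ratio has 2 parts, so with N = 2272 the expected counts are:
  polled: 2272 × 1/2 = 1136
  horned: 2272 × 1/2 = 1136
χ² = Σ (O − E)² / E
  polled: (1031 − 1136)² / 1136 = 9.7051
  horned: (1241 − 1136)² / 1136 = 9.7051
χ² = 9.7051 + 9.7051 = 19.4102 ≈ 19.410

19.410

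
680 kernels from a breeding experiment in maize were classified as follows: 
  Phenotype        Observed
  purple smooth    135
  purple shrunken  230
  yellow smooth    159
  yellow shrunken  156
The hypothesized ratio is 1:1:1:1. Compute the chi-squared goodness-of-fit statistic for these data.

30.247

The 1:1:1:1 ratio has 4 parts, so with N = 680 the expected counts are:
  purple smooth: 680 × 1/4 = 170
  purple shrunken: 680 × 1/4 = 170
  yellow smooth: 680 × 1/4 = 170
  yellow shrunken: 680 × 1/4 = 170
χ² = Σ (O − E)² / E
  purple smooth: (135 − 170)² / 170 = 7.2059
  purple shrunken: (230 − 170)² / 170 = 21.1765
  yellow smooth: (159 − 170)² / 170 = 0.7118
  yellow shrunken: (156 − 170)² / 170 = 1.1529
χ² = 7.2059 + 21.1765 + 0.7118 + 1.1529 = 30.2471 ≈ 30.247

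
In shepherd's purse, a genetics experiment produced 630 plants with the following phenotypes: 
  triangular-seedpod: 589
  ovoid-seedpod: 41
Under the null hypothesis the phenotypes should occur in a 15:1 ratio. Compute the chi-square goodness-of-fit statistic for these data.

0.072

Expected counts for N = 630 under a 15:1 ratio (total parts = 16):
  triangular-seedpod: 630 × 15/16 = 590.625
  ovoid-seedpod: 630 × 1/16 = 39.375
χ² = Σ (O − E)² / E
  triangular-seedpod: (589 − 590.625)² / 590.625 = 0.0045
  ovoid-seedpod: (41 − 39.375)² / 39.375 = 0.0671
χ² = 0.0045 + 0.0671 = 0.0716 ≈ 0.072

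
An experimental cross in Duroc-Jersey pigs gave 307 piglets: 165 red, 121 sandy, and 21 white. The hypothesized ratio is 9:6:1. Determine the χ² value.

The 9:6:1 ratio has 16 parts, so with N = 307 the expected counts are:
  red: 307 × 9/16 = 172.6875
  sandy: 307 × 6/16 = 115.125
  white: 307 × 1/16 = 19.1875
χ² = Σ (O − E)² / E
  red: (165 − 172.6875)² / 172.6875 = 0.3422
  sandy: (121 − 115.125)² / 115.125 = 0.2998
  white: (21 − 19.1875)² / 19.1875 = 0.1712
χ² = 0.3422 + 0.2998 + 0.1712 = 0.8132 ≈ 0.813

0.813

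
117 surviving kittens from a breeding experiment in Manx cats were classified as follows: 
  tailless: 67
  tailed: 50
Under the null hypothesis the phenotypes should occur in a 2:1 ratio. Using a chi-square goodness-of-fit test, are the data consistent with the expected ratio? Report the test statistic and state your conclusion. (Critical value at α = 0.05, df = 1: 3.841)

4.654; not consistent

Under the 2:1 hypothesis (Σ ratio = 3, N = 117):
  tailless: 117 × 2/3 = 78
  tailed: 117 × 1/3 = 39
χ² = Σ (O − E)² / E
  tailless: (67 − 78)² / 78 = 1.5513
  tailed: (50 − 39)² / 39 = 3.1026
χ² = 1.5513 + 3.1026 = 4.6539 ≈ 4.654
Degrees of freedom = 2 − 1 = 1; critical value at α = 0.05 is 3.841.
Since 4.654 > 3.841, we reject the null hypothesis — the data do not fit the 2:1 ratio.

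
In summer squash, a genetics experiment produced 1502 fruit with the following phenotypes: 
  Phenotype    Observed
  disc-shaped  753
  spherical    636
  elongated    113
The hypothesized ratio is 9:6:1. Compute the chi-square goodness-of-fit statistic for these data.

23.284

The 9:6:1 ratio has 16 parts, so with N = 1502 the expected counts are:
  disc-shaped: 1502 × 9/16 = 844.875
  spherical: 1502 × 6/16 = 563.25
  elongated: 1502 × 1/16 = 93.875
χ² = Σ (O − E)² / E
  disc-shaped: (753 − 844.875)² / 844.875 = 9.9908
  spherical: (636 − 563.25)² / 563.25 = 9.3965
  elongated: (113 − 93.875)² / 93.875 = 3.8963
χ² = 9.9908 + 9.3965 + 3.8963 = 23.2836 ≈ 23.284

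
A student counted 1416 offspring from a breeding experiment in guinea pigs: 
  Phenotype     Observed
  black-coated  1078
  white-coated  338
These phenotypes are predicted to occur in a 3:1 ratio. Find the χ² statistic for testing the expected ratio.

0.964

The 3:1 ratio has 4 parts, so with N = 1416 the expected counts are:
  black-coated: 1416 × 3/4 = 1062
  white-coated: 1416 × 1/4 = 354
χ² = Σ (O − E)² / E
  black-coated: (1078 − 1062)² / 1062 = 0.2411
  white-coated: (338 − 354)² / 354 = 0.7232
χ² = 0.2411 + 0.7232 = 0.9643 ≈ 0.964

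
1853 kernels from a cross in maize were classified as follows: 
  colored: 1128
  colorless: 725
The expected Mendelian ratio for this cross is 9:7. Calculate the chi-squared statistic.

Total ratio parts = 16. Expected numbers out of 1853:
  colored: 1853 × 9/16 = 1042.3125
  colorless: 1853 × 7/16 = 810.6875
χ² = Σ (O − E)² / E
  colored: (1128 − 1042.3125)² / 1042.3125 = 7.0443
  colorless: (725 − 810.6875)² / 810.6875 = 9.0569
χ² = 7.0443 + 9.0569 = 16.1012 ≈ 16.101

16.101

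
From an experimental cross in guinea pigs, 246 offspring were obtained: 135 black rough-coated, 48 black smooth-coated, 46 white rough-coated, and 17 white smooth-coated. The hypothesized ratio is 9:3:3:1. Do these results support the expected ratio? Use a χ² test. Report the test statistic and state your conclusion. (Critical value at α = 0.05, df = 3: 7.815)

0.331; consistent

The 9:3:3:1 ratio has 16 parts, so with N = 246 the expected counts are:
  black rough-coated: 246 × 9/16 = 138.375
  black smooth-coated: 246 × 3/16 = 46.125
  white rough-coated: 246 × 3/16 = 46.125
  white smooth-coated: 246 × 1/16 = 15.375
χ² = Σ (O − E)² / E
  black rough-coated: (135 − 138.375)² / 138.375 = 0.0823
  black smooth-coated: (48 − 46.125)² / 46.125 = 0.0762
  white rough-coated: (46 − 46.125)² / 46.125 = 0.0003
  white smooth-coated: (17 − 15.375)² / 15.375 = 0.1717
χ² = 0.0823 + 0.0762 + 0.0003 + 0.1717 = 0.3305 ≈ 0.331
Degrees of freedom = 4 − 1 = 3; critical value at α = 0.05 is 7.815.
Since 0.331 < 7.815, we fail to reject the null hypothesis — the data are consistent with the 9:3:3:1 ratio.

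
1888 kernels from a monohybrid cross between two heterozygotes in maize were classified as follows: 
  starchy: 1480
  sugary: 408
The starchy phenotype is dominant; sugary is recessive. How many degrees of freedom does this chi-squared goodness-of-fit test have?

For a monohybrid cross between heterozygotes with complete dominance, the expected phenotypic ratio is 3:1.
A goodness-of-fit test with 2 phenotype classes has df = 2 − 1 = 1.

1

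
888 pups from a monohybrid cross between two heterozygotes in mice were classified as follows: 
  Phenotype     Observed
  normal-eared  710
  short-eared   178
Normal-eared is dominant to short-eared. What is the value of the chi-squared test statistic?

11.628

For a monohybrid cross between heterozygotes with complete dominance, the expected phenotypic ratio is 3:1.
Under the 3:1 hypothesis (Σ ratio = 4, N = 888):
  normal-eared: 888 × 3/4 = 666
  short-eared: 888 × 1/4 = 222
χ² = Σ (O − E)² / E
  normal-eared: (710 − 666)² / 666 = 2.9069
  short-eared: (178 − 222)² / 222 = 8.7207
χ² = 2.9069 + 8.7207 = 11.6276 ≈ 11.628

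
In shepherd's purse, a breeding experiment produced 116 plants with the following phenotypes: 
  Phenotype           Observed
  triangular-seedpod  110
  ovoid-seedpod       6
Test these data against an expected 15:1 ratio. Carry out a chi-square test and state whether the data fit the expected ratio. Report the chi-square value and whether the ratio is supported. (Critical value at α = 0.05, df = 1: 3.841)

Expected counts for N = 116 under a 15:1 ratio (total parts = 16):
  triangular-seedpod: 116 × 15/16 = 108.75
  ovoid-seedpod: 116 × 1/16 = 7.25
χ² = Σ (O − E)² / E
  triangular-seedpod: (110 − 108.75)² / 108.75 = 0.0144
  ovoid-seedpod: (6 − 7.25)² / 7.25 = 0.2155
χ² = 0.0144 + 0.2155 = 0.2299 ≈ 0.230
Degrees of freedom = 2 − 1 = 1; critical value at α = 0.05 is 3.841.
Since 0.230 < 3.841, we fail to reject the null hypothesis — the data are consistent with the 15:1 ratio.

0.230; consistent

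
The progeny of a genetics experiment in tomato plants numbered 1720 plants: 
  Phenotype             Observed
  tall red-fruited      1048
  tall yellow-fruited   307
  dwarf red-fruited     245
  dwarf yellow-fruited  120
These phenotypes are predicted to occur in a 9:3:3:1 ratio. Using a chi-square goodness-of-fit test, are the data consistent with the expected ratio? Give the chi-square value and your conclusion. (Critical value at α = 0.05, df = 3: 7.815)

Total ratio parts = 16. Expected numbers out of 1720:
  tall red-fruited: 1720 × 9/16 = 967.5
  tall yellow-fruited: 1720 × 3/16 = 322.5
  dwarf red-fruited: 1720 × 3/16 = 322.5
  dwarf yellow-fruited: 1720 × 1/16 = 107.5
χ² = Σ (O − E)² / E
  tall red-fruited: (1048 − 967.5)² / 967.5 = 6.6979
  tall yellow-fruited: (307 − 322.5)² / 322.5 = 0.7450
  dwarf red-fruited: (245 − 322.5)² / 322.5 = 18.6240
  dwarf yellow-fruited: (120 − 107.5)² / 107.5 = 1.4535
χ² = 6.6979 + 0.7450 + 18.6240 + 1.4535 = 27.5204 ≈ 27.520
Degrees of freedom = 4 − 1 = 3; critical value at α = 0.05 is 7.815.
Since 27.520 > 7.815, we reject the null hypothesis — the data do not fit the 9:3:3:1 ratio.

27.520; not consistent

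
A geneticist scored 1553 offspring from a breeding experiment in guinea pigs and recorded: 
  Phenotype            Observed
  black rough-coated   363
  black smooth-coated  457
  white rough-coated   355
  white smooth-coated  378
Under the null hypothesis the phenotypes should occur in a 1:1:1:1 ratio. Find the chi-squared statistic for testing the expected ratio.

Under the 1:1:1:1 hypothesis (Σ ratio = 4, N = 1553):
  black rough-coated: 1553 × 1/4 = 388.25
  black smooth-coated: 1553 × 1/4 = 388.25
  white rough-coated: 1553 × 1/4 = 388.25
  white smooth-coated: 1553 × 1/4 = 388.25
χ² = Σ (O − E)² / E
  black rough-coated: (363 − 388.25)² / 388.25 = 1.6421
  black smooth-coated: (457 − 388.25)² / 388.25 = 12.1740
  white rough-coated: (355 − 388.25)² / 388.25 = 2.8476
  white smooth-coated: (378 − 388.25)² / 388.25 = 0.2706
χ² = 1.6421 + 12.1740 + 2.8476 + 0.2706 = 16.9343 ≈ 16.934

16.934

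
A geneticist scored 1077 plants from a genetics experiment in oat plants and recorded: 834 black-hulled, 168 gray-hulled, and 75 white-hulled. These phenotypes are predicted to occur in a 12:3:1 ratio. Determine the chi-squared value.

Under the 12:3:1 hypothesis (Σ ratio = 16, N = 1077):
  black-hulled: 1077 × 12/16 = 807.75
  gray-hulled: 1077 × 3/16 = 201.9375
  white-hulled: 1077 × 1/16 = 67.3125
χ² = Σ (O − E)² / E
  black-hulled: (834 − 807.75)² / 807.75 = 0.8531
  gray-hulled: (168 − 201.9375)² / 201.9375 = 5.7035
  white-hulled: (75 − 67.3125)² / 67.3125 = 0.8780
χ² = 0.8531 + 5.7035 + 0.8780 = 7.4346 ≈ 7.435

7.435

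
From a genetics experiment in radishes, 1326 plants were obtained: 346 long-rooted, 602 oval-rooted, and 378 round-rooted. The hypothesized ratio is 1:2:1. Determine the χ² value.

12.769

The 1:2:1 ratio has 4 parts, so with N = 1326 the expected counts are:
  long-rooted: 1326 × 1/4 = 331.5
  oval-rooted: 1326 × 2/4 = 663
  round-rooted: 1326 × 1/4 = 331.5
χ² = Σ (O − E)² / E
  long-rooted: (346 − 331.5)² / 331.5 = 0.6342
  oval-rooted: (602 − 663)² / 663 = 5.6124
  round-rooted: (378 − 331.5)² / 331.5 = 6.5226
χ² = 0.6342 + 5.6124 + 6.5226 = 12.7692 ≈ 12.769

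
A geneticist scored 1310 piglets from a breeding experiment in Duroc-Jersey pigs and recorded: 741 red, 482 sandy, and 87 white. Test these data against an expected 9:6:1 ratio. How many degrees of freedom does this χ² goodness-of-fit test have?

2

A goodness-of-fit test with 3 phenotype classes has df = 3 − 1 = 2.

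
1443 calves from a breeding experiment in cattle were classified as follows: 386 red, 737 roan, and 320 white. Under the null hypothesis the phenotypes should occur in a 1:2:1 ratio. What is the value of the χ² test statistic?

Total ratio parts = 4. Expected numbers out of 1443:
  red: 1443 × 1/4 = 360.75
  roan: 1443 × 2/4 = 721.5
  white: 1443 × 1/4 = 360.75
χ² = Σ (O − E)² / E
  red: (386 − 360.75)² / 360.75 = 1.7673
  roan: (737 − 721.5)² / 721.5 = 0.3330
  white: (320 − 360.75)² / 360.75 = 4.6031
χ² = 1.7673 + 0.3330 + 4.6031 = 6.7034 ≈ 6.703

6.703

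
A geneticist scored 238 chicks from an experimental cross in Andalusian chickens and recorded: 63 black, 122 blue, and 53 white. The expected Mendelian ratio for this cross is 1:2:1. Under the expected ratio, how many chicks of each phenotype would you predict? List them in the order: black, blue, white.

59.5, 119, 59.5

The 1:2:1 ratio has 4 parts, so with N = 238 the expected counts are:
  black: 238 × 1/4 = 59.5
  blue: 238 × 2/4 = 119
  white: 238 × 1/4 = 59.5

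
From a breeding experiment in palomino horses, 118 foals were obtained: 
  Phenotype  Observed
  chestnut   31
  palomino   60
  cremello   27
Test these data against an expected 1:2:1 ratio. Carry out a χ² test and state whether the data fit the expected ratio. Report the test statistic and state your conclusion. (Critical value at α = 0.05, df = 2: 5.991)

0.305; consistent

The 1:2:1 ratio has 4 parts, so with N = 118 the expected counts are:
  chestnut: 118 × 1/4 = 29.5
  palomino: 118 × 2/4 = 59
  cremello: 118 × 1/4 = 29.5
χ² = Σ (O − E)² / E
  chestnut: (31 − 29.5)² / 29.5 = 0.0763
  palomino: (60 − 59)² / 59 = 0.0169
  cremello: (27 − 29.5)² / 29.5 = 0.2119
χ² = 0.0763 + 0.0169 + 0.2119 = 0.3051 ≈ 0.305
Degrees of freedom = 3 − 1 = 2; critical value at α = 0.05 is 5.991.
Since 0.305 < 5.991, we fail to reject the null hypothesis — the data are consistent with the 1:2:1 ratio.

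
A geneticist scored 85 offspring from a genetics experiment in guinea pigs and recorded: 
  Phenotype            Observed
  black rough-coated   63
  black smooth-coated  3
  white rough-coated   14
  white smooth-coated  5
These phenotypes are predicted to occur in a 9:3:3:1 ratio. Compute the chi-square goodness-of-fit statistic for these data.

Under the 9:3:3:1 hypothesis (Σ ratio = 16, N = 85):
  black rough-coated: 85 × 9/16 = 47.8125
  black smooth-coated: 85 × 3/16 = 15.9375
  white rough-coated: 85 × 3/16 = 15.9375
  white smooth-coated: 85 × 1/16 = 5.3125
χ² = Σ (O − E)² / E
  black rough-coated: (63 − 47.8125)² / 47.8125 = 4.8243
  black smooth-coated: (3 − 15.9375)² / 15.9375 = 10.5022
  white rough-coated: (14 − 15.9375)² / 15.9375 = 0.2355
  white smooth-coated: (5 − 5.3125)² / 5.3125 = 0.0184
χ² = 4.8243 + 10.5022 + 0.2355 + 0.0184 = 15.5804 ≈ 15.580

15.580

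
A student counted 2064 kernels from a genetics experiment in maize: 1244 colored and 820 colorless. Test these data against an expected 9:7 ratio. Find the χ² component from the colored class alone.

5.934

Expected counts for N = 2064 under a 9:7 ratio (total parts = 16):
  colored: 2064 × 9/16 = 1161
  colorless: 2064 × 7/16 = 903
Contribution of colored: (1244 − 1161)² / 1161 = 5.9337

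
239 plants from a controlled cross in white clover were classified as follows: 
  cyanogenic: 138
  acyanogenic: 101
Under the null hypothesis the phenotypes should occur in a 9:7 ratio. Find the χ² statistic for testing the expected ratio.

Expected counts for N = 239 under a 9:7 ratio (total parts = 16):
  cyanogenic: 239 × 9/16 = 134.4375
  acyanogenic: 239 × 7/16 = 104.5625
χ² = Σ (O − E)² / E
  cyanogenic: (138 − 134.4375)² / 134.4375 = 0.0944
  acyanogenic: (101 − 104.5625)² / 104.5625 = 0.1214
χ² = 0.0944 + 0.1214 = 0.2158 ≈ 0.216

0.216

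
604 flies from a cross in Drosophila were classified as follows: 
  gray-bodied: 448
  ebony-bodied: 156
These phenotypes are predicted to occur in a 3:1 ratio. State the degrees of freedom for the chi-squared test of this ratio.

A goodness-of-fit test with 2 phenotype classes has df = 2 − 1 = 1.

1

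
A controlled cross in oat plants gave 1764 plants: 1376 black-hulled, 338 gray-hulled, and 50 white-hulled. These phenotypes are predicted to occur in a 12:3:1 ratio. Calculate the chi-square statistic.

35.208

Under the 12:3:1 hypothesis (Σ ratio = 16, N = 1764):
  black-hulled: 1764 × 12/16 = 1323
  gray-hulled: 1764 × 3/16 = 330.75
  white-hulled: 1764 × 1/16 = 110.25
χ² = Σ (O − E)² / E
  black-hulled: (1376 − 1323)² / 1323 = 2.1232
  gray-hulled: (338 − 330.75)² / 330.75 = 0.1589
  white-hulled: (50 − 110.25)² / 110.25 = 32.9257
χ² = 2.1232 + 0.1589 + 32.9257 = 35.2078 ≈ 35.208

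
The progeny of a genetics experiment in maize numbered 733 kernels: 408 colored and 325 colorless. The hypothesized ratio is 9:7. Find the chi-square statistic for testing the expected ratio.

Expected counts for N = 733 under a 9:7 ratio (total parts = 16):
  colored: 733 × 9/16 = 412.3125
  colorless: 733 × 7/16 = 320.6875
χ² = Σ (O − E)² / E
  colored: (408 − 412.3125)² / 412.3125 = 0.0451
  colorless: (325 − 320.6875)² / 320.6875 = 0.0580
χ² = 0.0451 + 0.0580 = 0.1031 ≈ 0.103

0.103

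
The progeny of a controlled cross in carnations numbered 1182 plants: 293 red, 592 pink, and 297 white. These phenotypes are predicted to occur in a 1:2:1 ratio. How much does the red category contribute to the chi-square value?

0.021

The 1:2:1 ratio has 4 parts, so with N = 1182 the expected counts are:
  red: 1182 × 1/4 = 295.5
  pink: 1182 × 2/4 = 591
  white: 1182 × 1/4 = 295.5
Contribution of red: (293 − 295.5)² / 295.5 = 0.0212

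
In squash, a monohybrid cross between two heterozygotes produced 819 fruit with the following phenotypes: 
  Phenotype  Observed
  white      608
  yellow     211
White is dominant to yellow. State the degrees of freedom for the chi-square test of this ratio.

1

For a monohybrid cross between heterozygotes with complete dominance, the expected phenotypic ratio is 3:1.
A goodness-of-fit test with 2 phenotype classes has df = 2 − 1 = 1.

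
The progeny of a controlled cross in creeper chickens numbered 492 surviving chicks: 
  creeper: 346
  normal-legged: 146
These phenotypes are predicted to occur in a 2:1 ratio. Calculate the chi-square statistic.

Total ratio parts = 3. Expected numbers out of 492:
  creeper: 492 × 2/3 = 328
  normal-legged: 492 × 1/3 = 164
χ² = Σ (O − E)² / E
  creeper: (346 − 328)² / 328 = 0.9878
  normal-legged: (146 − 164)² / 164 = 1.9756
χ² = 0.9878 + 1.9756 = 2.9634 ≈ 2.963

2.963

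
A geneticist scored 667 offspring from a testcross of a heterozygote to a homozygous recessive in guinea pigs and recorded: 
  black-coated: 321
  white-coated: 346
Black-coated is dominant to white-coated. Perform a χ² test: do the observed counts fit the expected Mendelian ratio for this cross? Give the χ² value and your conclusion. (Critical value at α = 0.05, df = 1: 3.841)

A testcross of a heterozygote (Aa × aa) gives a 1:1 phenotypic ratio.
Total ratio parts = 2. Expected numbers out of 667:
  black-coated: 667 × 1/2 = 333.5
  white-coated: 667 × 1/2 = 333.5
χ² = Σ (O − E)² / E
  black-coated: (321 − 333.5)² / 333.5 = 0.4685
  white-coated: (346 − 333.5)² / 333.5 = 0.4685
χ² = 0.4685 + 0.4685 = 0.937
Degrees of freedom = 2 − 1 = 1; critical value at α = 0.05 is 3.841.
Since 0.937 < 3.841, we fail to reject the null hypothesis — the data are consistent with the 1:1 ratio.

0.937; consistent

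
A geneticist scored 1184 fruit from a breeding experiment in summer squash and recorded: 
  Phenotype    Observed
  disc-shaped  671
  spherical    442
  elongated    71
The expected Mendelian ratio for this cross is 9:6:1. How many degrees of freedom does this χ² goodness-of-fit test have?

A goodness-of-fit test with 3 phenotype classes has df = 3 − 1 = 2.

2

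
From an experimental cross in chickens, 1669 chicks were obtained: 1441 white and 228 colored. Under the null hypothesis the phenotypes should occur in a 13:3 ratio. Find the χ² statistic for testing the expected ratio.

28.374

The 13:3 ratio has 16 parts, so with N = 1669 the expected counts are:
  white: 1669 × 13/16 = 1356.0625
  colored: 1669 × 3/16 = 312.9375
χ² = Σ (O − E)² / E
  white: (1441 − 1356.0625)² / 1356.0625 = 5.3201
  colored: (228 − 312.9375)² / 312.9375 = 23.0537
χ² = 5.3201 + 23.0537 = 28.3738 ≈ 28.374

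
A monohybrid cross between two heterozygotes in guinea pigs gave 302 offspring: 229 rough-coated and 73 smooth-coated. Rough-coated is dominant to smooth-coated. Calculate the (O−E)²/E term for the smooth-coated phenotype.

0.083

For a monohybrid cross between heterozygotes with complete dominance, the expected phenotypic ratio is 3:1.
Under the 3:1 hypothesis (Σ ratio = 4, N = 302):
  rough-coated: 302 × 3/4 = 226.5
  smooth-coated: 302 × 1/4 = 75.5
Contribution of smooth-coated: (73 − 75.5)² / 75.5 = 0.0828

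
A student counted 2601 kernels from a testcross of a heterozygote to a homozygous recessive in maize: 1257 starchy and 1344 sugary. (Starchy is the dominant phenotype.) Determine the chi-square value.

A testcross of a heterozygote (Aa × aa) gives a 1:1 phenotypic ratio.
Expected counts for N = 2601 under a 1:1 ratio (total parts = 2):
  starchy: 2601 × 1/2 = 1300.5
  sugary: 2601 × 1/2 = 1300.5
χ² = Σ (O − E)² / E
  starchy: (1257 − 1300.5)² / 1300.5 = 1.4550
  sugary: (1344 − 1300.5)² / 1300.5 = 1.4550
χ² = 1.4550 + 1.4550 = 2.910

2.910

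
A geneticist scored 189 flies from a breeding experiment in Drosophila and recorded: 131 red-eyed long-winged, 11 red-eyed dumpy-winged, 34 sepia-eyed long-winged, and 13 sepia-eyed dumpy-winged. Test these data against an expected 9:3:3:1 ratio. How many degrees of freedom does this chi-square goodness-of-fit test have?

3

A goodness-of-fit test with 4 phenotype classes has df = 4 − 1 = 3.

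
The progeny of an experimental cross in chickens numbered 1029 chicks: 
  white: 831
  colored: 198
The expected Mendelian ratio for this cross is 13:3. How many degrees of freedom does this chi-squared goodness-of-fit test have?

1

A goodness-of-fit test with 2 phenotype classes has df = 2 − 1 = 1.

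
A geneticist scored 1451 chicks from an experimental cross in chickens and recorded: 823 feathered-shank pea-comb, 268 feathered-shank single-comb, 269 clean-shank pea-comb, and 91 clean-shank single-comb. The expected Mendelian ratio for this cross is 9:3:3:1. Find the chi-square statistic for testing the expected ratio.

Under the 9:3:3:1 hypothesis (Σ ratio = 16, N = 1451):
  feathered-shank pea-comb: 1451 × 9/16 = 816.1875
  feathered-shank single-comb: 1451 × 3/16 = 272.0625
  clean-shank pea-comb: 1451 × 3/16 = 272.0625
  clean-shank single-comb: 1451 × 1/16 = 90.6875
χ² = Σ (O − E)² / E
  feathered-shank pea-comb: (823 − 816.1875)² / 816.1875 = 0.0569
  feathered-shank single-comb: (268 − 272.0625)² / 272.0625 = 0.0607
  clean-shank pea-comb: (269 − 272.0625)² / 272.0625 = 0.0345
  clean-shank single-comb: (91 − 90.6875)² / 90.6875 = 0.0011
χ² = 0.0569 + 0.0607 + 0.0345 + 0.0011 = 0.1532 ≈ 0.153

0.153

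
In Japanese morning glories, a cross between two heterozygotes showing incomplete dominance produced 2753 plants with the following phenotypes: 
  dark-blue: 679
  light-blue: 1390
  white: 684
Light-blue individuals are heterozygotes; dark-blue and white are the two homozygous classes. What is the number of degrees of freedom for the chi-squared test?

2

With incomplete dominance, a heterozygote × heterozygote cross gives a 1:2:1 phenotypic ratio.
A goodness-of-fit test with 3 phenotype classes has df = 3 − 1 = 2.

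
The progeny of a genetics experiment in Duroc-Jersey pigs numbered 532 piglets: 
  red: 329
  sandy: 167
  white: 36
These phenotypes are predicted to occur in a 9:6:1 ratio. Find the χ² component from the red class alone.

2.958

Under the 9:6:1 hypothesis (Σ ratio = 16, N = 532):
  red: 532 × 9/16 = 299.25
  sandy: 532 × 6/16 = 199.5
  white: 532 × 1/16 = 33.25
Contribution of red: (329 − 299.25)² / 299.25 = 2.9576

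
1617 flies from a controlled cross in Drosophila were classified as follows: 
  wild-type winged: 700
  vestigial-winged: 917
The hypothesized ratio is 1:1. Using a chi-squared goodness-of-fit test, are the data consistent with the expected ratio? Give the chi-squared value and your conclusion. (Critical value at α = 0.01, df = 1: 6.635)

Total ratio parts = 2. Expected numbers out of 1617:
  wild-type winged: 1617 × 1/2 = 808.5
  vestigial-winged: 1617 × 1/2 = 808.5
χ² = Σ (O − E)² / E
  wild-type winged: (700 − 808.5)² / 808.5 = 14.5606
  vestigial-winged: (917 − 808.5)² / 808.5 = 14.5606
χ² = 14.5606 + 14.5606 = 29.1212 ≈ 29.121
Degrees of freedom = 2 − 1 = 1; critical value at α = 0.01 is 6.635.
Since 29.121 > 6.635, we reject the null hypothesis — the data do not fit the 1:1 ratio.

29.121; not consistent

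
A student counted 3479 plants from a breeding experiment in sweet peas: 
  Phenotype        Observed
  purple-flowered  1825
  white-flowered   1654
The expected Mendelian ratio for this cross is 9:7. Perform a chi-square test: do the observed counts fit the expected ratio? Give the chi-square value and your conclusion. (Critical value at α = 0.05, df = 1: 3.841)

20.332; not consistent

Total ratio parts = 16. Expected numbers out of 3479:
  purple-flowered: 3479 × 9/16 = 1956.9375
  white-flowered: 3479 × 7/16 = 1522.0625
χ² = Σ (O − E)² / E
  purple-flowered: (1825 − 1956.9375)² / 1956.9375 = 8.8953
  white-flowered: (1654 − 1522.0625)² / 1522.0625 = 11.4368
χ² = 8.8953 + 11.4368 = 20.3321 ≈ 20.332
Degrees of freedom = 2 − 1 = 1; critical value at α = 0.05 is 3.841.
Since 20.332 > 3.841, we reject the null hypothesis — the data do not fit the 9:7 ratio.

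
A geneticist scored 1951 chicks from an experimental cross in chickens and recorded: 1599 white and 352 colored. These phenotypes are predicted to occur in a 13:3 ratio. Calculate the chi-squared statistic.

0.642

Under the 13:3 hypothesis (Σ ratio = 16, N = 1951):
  white: 1951 × 13/16 = 1585.1875
  colored: 1951 × 3/16 = 365.8125
χ² = Σ (O − E)² / E
  white: (1599 − 1585.1875)² / 1585.1875 = 0.1204
  colored: (352 − 365.8125)² / 365.8125 = 0.5215
χ² = 0.1204 + 0.5215 = 0.6419 ≈ 0.642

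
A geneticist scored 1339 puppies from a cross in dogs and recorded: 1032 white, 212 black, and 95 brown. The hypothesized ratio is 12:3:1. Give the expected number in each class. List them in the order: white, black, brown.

1004.25, 251.0625, 83.6875

Under the 12:3:1 hypothesis (Σ ratio = 16, N = 1339):
  white: 1339 × 12/16 = 1004.25
  black: 1339 × 3/16 = 251.0625
  brown: 1339 × 1/16 = 83.6875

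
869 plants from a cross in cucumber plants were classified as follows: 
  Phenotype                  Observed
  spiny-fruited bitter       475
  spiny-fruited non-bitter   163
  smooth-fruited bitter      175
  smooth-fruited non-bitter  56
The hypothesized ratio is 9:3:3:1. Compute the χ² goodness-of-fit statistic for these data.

1.336

Under the 9:3:3:1 hypothesis (Σ ratio = 16, N = 869):
  spiny-fruited bitter: 869 × 9/16 = 488.8125
  spiny-fruited non-bitter: 869 × 3/16 = 162.9375
  smooth-fruited bitter: 869 × 3/16 = 162.9375
  smooth-fruited non-bitter: 869 × 1/16 = 54.3125
χ² = Σ (O − E)² / E
  spiny-fruited bitter: (475 − 488.8125)² / 488.8125 = 0.3903
  spiny-fruited non-bitter: (163 − 162.9375)² / 162.9375 = 0.0000
  smooth-fruited bitter: (175 − 162.9375)² / 162.9375 = 0.8930
  smooth-fruited non-bitter: (56 − 54.3125)² / 54.3125 = 0.0524
χ² = 0.3903 + 0.0000 + 0.8930 + 0.0524 = 1.3357 ≈ 1.336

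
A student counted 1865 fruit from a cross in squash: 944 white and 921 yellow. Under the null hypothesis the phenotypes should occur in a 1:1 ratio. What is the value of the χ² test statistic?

0.284

Under the 1:1 hypothesis (Σ ratio = 2, N = 1865):
  white: 1865 × 1/2 = 932.5
  yellow: 1865 × 1/2 = 932.5
χ² = Σ (O − E)² / E
  white: (944 − 932.5)² / 932.5 = 0.1418
  yellow: (921 − 932.5)² / 932.5 = 0.1418
χ² = 0.1418 + 0.1418 = 0.2836 ≈ 0.284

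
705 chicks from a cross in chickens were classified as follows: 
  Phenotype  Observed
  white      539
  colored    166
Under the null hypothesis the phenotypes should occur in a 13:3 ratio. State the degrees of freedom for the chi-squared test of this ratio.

1

A goodness-of-fit test with 2 phenotype classes has df = 2 − 1 = 1.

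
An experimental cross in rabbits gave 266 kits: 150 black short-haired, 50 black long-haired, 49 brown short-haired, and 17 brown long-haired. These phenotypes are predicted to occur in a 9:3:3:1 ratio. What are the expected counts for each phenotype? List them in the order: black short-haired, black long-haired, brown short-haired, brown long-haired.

149.625, 49.875, 49.875, 16.625

Under the 9:3:3:1 hypothesis (Σ ratio = 16, N = 266):
  black short-haired: 266 × 9/16 = 149.625
  black long-haired: 266 × 3/16 = 49.875
  brown short-haired: 266 × 3/16 = 49.875
  brown long-haired: 266 × 1/16 = 16.625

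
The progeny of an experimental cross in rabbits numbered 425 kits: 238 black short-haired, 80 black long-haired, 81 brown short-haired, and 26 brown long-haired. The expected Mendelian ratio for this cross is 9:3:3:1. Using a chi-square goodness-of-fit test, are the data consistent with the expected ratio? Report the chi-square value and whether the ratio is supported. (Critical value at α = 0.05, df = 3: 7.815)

Under the 9:3:3:1 hypothesis (Σ ratio = 16, N = 425):
  black short-haired: 425 × 9/16 = 239.0625
  black long-haired: 425 × 3/16 = 79.6875
  brown short-haired: 425 × 3/16 = 79.6875
  brown long-haired: 425 × 1/16 = 26.5625
χ² = Σ (O − E)² / E
  black short-haired: (238 − 239.0625)² / 239.0625 = 0.0047
  black long-haired: (80 − 79.6875)² / 79.6875 = 0.0012
  brown short-haired: (81 − 79.6875)² / 79.6875 = 0.0216
  brown long-haired: (26 − 26.5625)² / 26.5625 = 0.0119
χ² = 0.0047 + 0.0012 + 0.0216 + 0.0119 = 0.0394 ≈ 0.039
Degrees of freedom = 4 − 1 = 3; critical value at α = 0.05 is 7.815.
Since 0.039 < 7.815, we fail to reject the null hypothesis — the data are consistent with the 9:3:3:1 ratio.

0.039; consistent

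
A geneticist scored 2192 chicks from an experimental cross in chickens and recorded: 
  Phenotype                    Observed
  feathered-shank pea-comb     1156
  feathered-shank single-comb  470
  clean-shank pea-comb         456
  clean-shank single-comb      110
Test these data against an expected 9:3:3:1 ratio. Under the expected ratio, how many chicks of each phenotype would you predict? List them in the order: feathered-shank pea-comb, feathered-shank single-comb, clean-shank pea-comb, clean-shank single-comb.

1233, 411, 411, 137

The 9:3:3:1 ratio has 16 parts, so with N = 2192 the expected counts are:
  feathered-shank pea-comb: 2192 × 9/16 = 1233
  feathered-shank single-comb: 2192 × 3/16 = 411
  clean-shank pea-comb: 2192 × 3/16 = 411
  clean-shank single-comb: 2192 × 1/16 = 137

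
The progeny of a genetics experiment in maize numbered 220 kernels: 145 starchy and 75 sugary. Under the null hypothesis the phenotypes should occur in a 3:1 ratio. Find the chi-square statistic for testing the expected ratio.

9.697

Expected counts for N = 220 under a 3:1 ratio (total parts = 4):
  starchy: 220 × 3/4 = 165
  sugary: 220 × 1/4 = 55
χ² = Σ (O − E)² / E
  starchy: (145 − 165)² / 165 = 2.4242
  sugary: (75 − 55)² / 55 = 7.2727
χ² = 2.4242 + 7.2727 = 9.6969 ≈ 9.697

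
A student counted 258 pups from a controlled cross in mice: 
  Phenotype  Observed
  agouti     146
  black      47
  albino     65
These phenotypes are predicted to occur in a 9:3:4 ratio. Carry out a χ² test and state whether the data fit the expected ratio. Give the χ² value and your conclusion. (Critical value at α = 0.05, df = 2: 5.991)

Expected counts for N = 258 under a 9:3:4 ratio (total parts = 16):
  agouti: 258 × 9/16 = 145.125
  black: 258 × 3/16 = 48.375
  albino: 258 × 4/16 = 64.5
χ² = Σ (O − E)² / E
  agouti: (146 − 145.125)² / 145.125 = 0.0053
  black: (47 − 48.375)² / 48.375 = 0.0391
  albino: (65 − 64.5)² / 64.5 = 0.0039
χ² = 0.0053 + 0.0391 + 0.0039 = 0.0483 ≈ 0.048
Degrees of freedom = 3 − 1 = 2; critical value at α = 0.05 is 5.991.
Since 0.048 < 5.991, we fail to reject the null hypothesis — the data are consistent with the 9:3:4 ratio.

0.048; consistent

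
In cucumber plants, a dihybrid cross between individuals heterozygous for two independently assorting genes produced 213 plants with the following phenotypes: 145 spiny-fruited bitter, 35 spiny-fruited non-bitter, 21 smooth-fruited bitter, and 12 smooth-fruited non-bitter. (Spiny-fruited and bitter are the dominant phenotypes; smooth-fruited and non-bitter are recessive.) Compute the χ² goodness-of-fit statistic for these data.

15.015

A dihybrid F₂ with independent assortment and complete dominance at both loci gives a 9:3:3:1 phenotypic ratio.
The 9:3:3:1 ratio has 16 parts, so with N = 213 the expected counts are:
  spiny-fruited bitter: 213 × 9/16 = 119.8125
  spiny-fruited non-bitter: 213 × 3/16 = 39.9375
  smooth-fruited bitter: 213 × 3/16 = 39.9375
  smooth-fruited non-bitter: 213 × 1/16 = 13.3125
χ² = Σ (O − E)² / E
  spiny-fruited bitter: (145 − 119.8125)² / 119.8125 = 5.2950
  spiny-fruited non-bitter: (35 − 39.9375)² / 39.9375 = 0.6104
  smooth-fruited bitter: (21 − 39.9375)² / 39.9375 = 8.9798
  smooth-fruited non-bitter: (12 − 13.3125)² / 13.3125 = 0.1294
χ² = 5.2950 + 0.6104 + 8.9798 + 0.1294 = 15.0146 ≈ 15.015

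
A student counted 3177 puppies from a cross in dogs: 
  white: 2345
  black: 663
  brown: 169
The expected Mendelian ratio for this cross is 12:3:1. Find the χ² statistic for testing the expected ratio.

The 12:3:1 ratio has 16 parts, so with N = 3177 the expected counts are:
  white: 3177 × 12/16 = 2382.75
  black: 3177 × 3/16 = 595.6875
  brown: 3177 × 1/16 = 198.5625
χ² = Σ (O − E)² / E
  white: (2345 − 2382.75)² / 2382.75 = 0.5981
  black: (663 − 595.6875)² / 595.6875 = 7.6063
  brown: (169 − 198.5625)² / 198.5625 = 4.4013
χ² = 0.5981 + 7.6063 + 4.4013 = 12.6057 ≈ 12.606

12.606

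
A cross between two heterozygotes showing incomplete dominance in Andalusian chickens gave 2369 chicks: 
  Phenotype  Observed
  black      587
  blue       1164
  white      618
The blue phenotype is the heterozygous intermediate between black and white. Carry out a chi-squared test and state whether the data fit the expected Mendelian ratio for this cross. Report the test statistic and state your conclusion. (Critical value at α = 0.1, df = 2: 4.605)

With incomplete dominance, a heterozygote × heterozygote cross gives a 1:2:1 phenotypic ratio.
Expected counts for N = 2369 under a 1:2:1 ratio (total parts = 4):
  black: 2369 × 1/4 = 592.25
  blue: 2369 × 2/4 = 1184.5
  white: 2369 × 1/4 = 592.25
χ² = Σ (O − E)² / E
  black: (587 − 592.25)² / 592.25 = 0.0465
  blue: (1164 − 1184.5)² / 1184.5 = 0.3548
  white: (618 − 592.25)² / 592.25 = 1.1196
χ² = 0.0465 + 0.3548 + 1.1196 = 1.5209 ≈ 1.521
Degrees of freedom = 3 − 1 = 2; critical value at α = 0.1 is 4.605.
Since 1.521 < 4.605, we fail to reject the null hypothesis — the data are consistent with the 1:2:1 ratio.

1.521; consistent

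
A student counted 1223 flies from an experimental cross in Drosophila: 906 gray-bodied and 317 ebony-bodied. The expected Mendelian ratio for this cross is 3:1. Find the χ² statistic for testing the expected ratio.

0.552

Total ratio parts = 4. Expected numbers out of 1223:
  gray-bodied: 1223 × 3/4 = 917.25
  ebony-bodied: 1223 × 1/4 = 305.75
χ² = Σ (O − E)² / E
  gray-bodied: (906 − 917.25)² / 917.25 = 0.1380
  ebony-bodied: (317 − 305.75)² / 305.75 = 0.4139
χ² = 0.1380 + 0.4139 = 0.5519 ≈ 0.552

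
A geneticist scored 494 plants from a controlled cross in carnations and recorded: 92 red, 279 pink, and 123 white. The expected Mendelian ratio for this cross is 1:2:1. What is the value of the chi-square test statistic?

12.182

Total ratio parts = 4. Expected numbers out of 494:
  red: 494 × 1/4 = 123.5
  pink: 494 × 2/4 = 247
  white: 494 × 1/4 = 123.5
χ² = Σ (O − E)² / E
  red: (92 − 123.5)² / 123.5 = 8.0344
  pink: (279 − 247)² / 247 = 4.1457
  white: (123 − 123.5)² / 123.5 = 0.0020
χ² = 8.0344 + 4.1457 + 0.0020 = 12.1821 ≈ 12.182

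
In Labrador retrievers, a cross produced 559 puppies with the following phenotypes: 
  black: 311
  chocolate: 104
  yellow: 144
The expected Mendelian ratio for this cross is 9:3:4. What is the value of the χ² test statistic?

0.173

Under the 9:3:4 hypothesis (Σ ratio = 16, N = 559):
  black: 559 × 9/16 = 314.4375
  chocolate: 559 × 3/16 = 104.8125
  yellow: 559 × 4/16 = 139.75
χ² = Σ (O − E)² / E
  black: (311 − 314.4375)² / 314.4375 = 0.0376
  chocolate: (104 − 104.8125)² / 104.8125 = 0.0063
  yellow: (144 − 139.75)² / 139.75 = 0.1292
χ² = 0.0376 + 0.0063 + 0.1292 = 0.1731 ≈ 0.173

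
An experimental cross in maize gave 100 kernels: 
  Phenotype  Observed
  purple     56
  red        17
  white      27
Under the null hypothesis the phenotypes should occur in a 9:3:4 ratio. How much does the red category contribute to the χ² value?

0.163

Expected counts for N = 100 under a 9:3:4 ratio (total parts = 16):
  purple: 100 × 9/16 = 56.25
  red: 100 × 3/16 = 18.75
  white: 100 × 4/16 = 25
Contribution of red: (17 − 18.75)² / 18.75 = 0.1633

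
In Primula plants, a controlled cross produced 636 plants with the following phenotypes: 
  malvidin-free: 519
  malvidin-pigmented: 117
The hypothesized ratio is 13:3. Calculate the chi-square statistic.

0.052

Under the 13:3 hypothesis (Σ ratio = 16, N = 636):
  malvidin-free: 636 × 13/16 = 516.75
  malvidin-pigmented: 636 × 3/16 = 119.25
χ² = Σ (O − E)² / E
  malvidin-free: (519 − 516.75)² / 516.75 = 0.0098
  malvidin-pigmented: (117 − 119.25)² / 119.25 = 0.0425
χ² = 0.0098 + 0.0425 = 0.0523 ≈ 0.052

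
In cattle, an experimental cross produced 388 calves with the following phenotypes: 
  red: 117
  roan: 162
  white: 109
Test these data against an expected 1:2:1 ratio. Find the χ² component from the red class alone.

Total ratio parts = 4. Expected numbers out of 388:
  red: 388 × 1/4 = 97
  roan: 388 × 2/4 = 194
  white: 388 × 1/4 = 97
Contribution of red: (117 − 97)² / 97 = 4.1237

4.124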